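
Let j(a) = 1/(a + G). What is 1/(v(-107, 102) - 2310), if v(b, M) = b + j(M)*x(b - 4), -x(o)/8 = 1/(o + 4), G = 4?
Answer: -5671/13706803 ≈ -0.00041374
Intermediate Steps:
j(a) = 1/(4 + a) (j(a) = 1/(a + 4) = 1/(4 + a))
x(o) = -8/(4 + o) (x(o) = -8/(o + 4) = -8/(4 + o))
v(b, M) = b - 8/(b*(4 + M)) (v(b, M) = b + (-8/(4 + (b - 4)))/(4 + M) = b + (-8/(4 + (-4 + b)))/(4 + M) = b + (-8/b)/(4 + M) = b - 8/(b*(4 + M)))
1/(v(-107, 102) - 2310) = 1/((-8 + (-107)**2*(4 + 102))/((-107)*(4 + 102)) - 2310) = 1/(-1/107*(-8 + 11449*106)/106 - 2310) = 1/(-1/107*1/106*(-8 + 1213594) - 2310) = 1/(-1/107*1/106*1213586 - 2310) = 1/(-606793/5671 - 2310) = 1/(-13706803/5671) = -5671/13706803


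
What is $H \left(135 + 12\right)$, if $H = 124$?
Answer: $18228$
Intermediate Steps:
$H \left(135 + 12\right) = 124 \left(135 + 12\right) = 124 \cdot 147 = 18228$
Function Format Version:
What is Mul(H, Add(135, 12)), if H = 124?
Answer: 18228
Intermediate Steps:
Mul(H, Add(135, 12)) = Mul(124, Add(135, 12)) = Mul(124, 147) = 18228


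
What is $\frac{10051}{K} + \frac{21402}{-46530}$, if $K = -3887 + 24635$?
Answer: $\frac{69077}{2822820} \approx 0.024471$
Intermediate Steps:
$K = 20748$
$\frac{10051}{K} + \frac{21402}{-46530} = \frac{10051}{20748} + \frac{21402}{-46530} = 10051 \cdot \frac{1}{20748} + 21402 \left(- \frac{1}{46530}\right) = \frac{529}{1092} - \frac{1189}{2585} = \frac{69077}{2822820}$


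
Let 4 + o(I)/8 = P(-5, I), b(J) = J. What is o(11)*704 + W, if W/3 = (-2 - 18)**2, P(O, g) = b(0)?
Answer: -21328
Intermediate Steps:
P(O, g) = 0
o(I) = -32 (o(I) = -32 + 8*0 = -32 + 0 = -32)
W = 1200 (W = 3*(-2 - 18)**2 = 3*(-20)**2 = 3*400 = 1200)
o(11)*704 + W = -32*704 + 1200 = -22528 + 1200 = -21328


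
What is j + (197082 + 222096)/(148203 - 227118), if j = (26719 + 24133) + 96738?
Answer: 3882215224/26305 ≈ 1.4758e+5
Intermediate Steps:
j = 147590 (j = 50852 + 96738 = 147590)
j + (197082 + 222096)/(148203 - 227118) = 147590 + (197082 + 222096)/(148203 - 227118) = 147590 + 419178/(-78915) = 147590 + 419178*(-1/78915) = 147590 - 139726/26305 = 3882215224/26305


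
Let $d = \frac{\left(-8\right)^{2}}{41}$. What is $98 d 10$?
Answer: $\frac{62720}{41} \approx 1529.8$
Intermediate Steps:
$d = \frac{64}{41}$ ($d = 64 \cdot \frac{1}{41} = \frac{64}{41} \approx 1.561$)
$98 d 10 = 98 \cdot \frac{64}{41} \cdot 10 = \frac{6272}{41} \cdot 10 = \frac{62720}{41}$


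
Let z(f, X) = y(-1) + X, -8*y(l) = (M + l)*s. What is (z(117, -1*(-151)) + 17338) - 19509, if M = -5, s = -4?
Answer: -2023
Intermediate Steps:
y(l) = -5/2 + l/2 (y(l) = -(-5 + l)*(-4)/8 = -(20 - 4*l)/8 = -5/2 + l/2)
z(f, X) = -3 + X (z(f, X) = (-5/2 + (½)*(-1)) + X = (-5/2 - ½) + X = -3 + X)
(z(117, -1*(-151)) + 17338) - 19509 = ((-3 - 1*(-151)) + 17338) - 19509 = ((-3 + 151) + 17338) - 19509 = (148 + 17338) - 19509 = 17486 - 19509 = -2023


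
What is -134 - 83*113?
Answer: -9513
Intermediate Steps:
-134 - 83*113 = -134 - 9379 = -9513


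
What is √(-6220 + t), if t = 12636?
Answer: 4*√401 ≈ 80.100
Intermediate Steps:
√(-6220 + t) = √(-6220 + 12636) = √6416 = 4*√401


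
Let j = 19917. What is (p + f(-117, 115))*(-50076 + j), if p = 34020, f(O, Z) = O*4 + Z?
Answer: -1015363053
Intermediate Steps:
f(O, Z) = Z + 4*O (f(O, Z) = 4*O + Z = Z + 4*O)
(p + f(-117, 115))*(-50076 + j) = (34020 + (115 + 4*(-117)))*(-50076 + 19917) = (34020 + (115 - 468))*(-30159) = (34020 - 353)*(-30159) = 33667*(-30159) = -1015363053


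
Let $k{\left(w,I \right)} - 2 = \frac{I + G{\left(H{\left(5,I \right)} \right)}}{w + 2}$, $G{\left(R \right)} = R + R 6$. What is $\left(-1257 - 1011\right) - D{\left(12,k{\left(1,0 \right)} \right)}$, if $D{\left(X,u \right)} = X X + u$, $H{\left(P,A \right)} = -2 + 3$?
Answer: $- \frac{7249}{3} \approx -2416.3$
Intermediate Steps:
$H{\left(P,A \right)} = 1$
$G{\left(R \right)} = 7 R$ ($G{\left(R \right)} = R + 6 R = 7 R$)
$k{\left(w,I \right)} = 2 + \frac{7 + I}{2 + w}$ ($k{\left(w,I \right)} = 2 + \frac{I + 7 \cdot 1}{w + 2} = 2 + \frac{I + 7}{2 + w} = 2 + \frac{7 + I}{2 + w}$)
$D{\left(X,u \right)} = u + X^{2}$ ($D{\left(X,u \right)} = X^{2} + u = u + X^{2}$)
$\left(-1257 - 1011\right) - D{\left(12,k{\left(1,0 \right)} \right)} = \left(-1257 - 1011\right) - \left(\frac{11 + 0 + 2 \cdot 1}{2 + 1} + 12^{2}\right) = -2268 - \left(\frac{11 + 0 + 2}{3} + 144\right) = -2268 - \left(\frac{1}{3} \cdot 13 + 144\right) = -2268 - \left(\frac{13}{3} + 144\right) = -2268 - \frac{445}{3} = - \frac{7249}{3}$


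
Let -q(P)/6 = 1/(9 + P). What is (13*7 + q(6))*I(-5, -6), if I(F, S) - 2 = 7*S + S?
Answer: -20838/5 ≈ -4167.6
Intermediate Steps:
I(F, S) = 2 + 8*S (I(F, S) = 2 + (7*S + S) = 2 + 8*S)
q(P) = -6/(9 + P)
(13*7 + q(6))*I(-5, -6) = (13*7 - 6/(9 + 6))*(2 + 8*(-6)) = (91 - 6/15)*(2 - 48) = (91 - 6*1/15)*(-46) = (91 - ⅖)*(-46) = (453/5)*(-46) = -20838/5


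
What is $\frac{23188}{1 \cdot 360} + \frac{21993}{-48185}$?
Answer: $\frac{11093963}{173466} \approx 63.955$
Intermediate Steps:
$\frac{23188}{1 \cdot 360} + \frac{21993}{-48185} = \frac{23188}{360} + 21993 \left(- \frac{1}{48185}\right) = 23188 \cdot \frac{1}{360} - \frac{21993}{48185} = \frac{5797}{90} - \frac{21993}{48185} = \frac{11093963}{173466}$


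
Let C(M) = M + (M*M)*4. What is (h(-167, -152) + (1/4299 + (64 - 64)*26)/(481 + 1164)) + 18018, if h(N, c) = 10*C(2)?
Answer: 128693617291/7071855 ≈ 18198.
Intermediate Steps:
C(M) = M + 4*M**2 (C(M) = M + M**2*4 = M + 4*M**2)
h(N, c) = 180 (h(N, c) = 10*(2*(1 + 4*2)) = 10*(2*(1 + 8)) = 10*(2*9) = 10*18 = 180)
(h(-167, -152) + (1/4299 + (64 - 64)*26)/(481 + 1164)) + 18018 = (180 + (1/4299 + (64 - 64)*26)/(481 + 1164)) + 18018 = (180 + (1/4299 + 0*26)/1645) + 18018 = (180 + (1/4299 + 0)*(1/1645)) + 18018 = (180 + (1/4299)*(1/1645)) + 18018 = (180 + 1/7071855) + 18018 = 1272933901/7071855 + 18018 = 128693617291/7071855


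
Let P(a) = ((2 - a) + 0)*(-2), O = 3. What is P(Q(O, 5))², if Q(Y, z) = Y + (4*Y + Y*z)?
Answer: 3136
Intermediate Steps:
Q(Y, z) = 5*Y + Y*z
P(a) = -4 + 2*a (P(a) = (2 - a)*(-2) = -4 + 2*a)
P(Q(O, 5))² = (-4 + 2*(3*(5 + 5)))² = (-4 + 2*(3*10))² = (-4 + 2*30)² = (-4 + 60)² = 56² = 3136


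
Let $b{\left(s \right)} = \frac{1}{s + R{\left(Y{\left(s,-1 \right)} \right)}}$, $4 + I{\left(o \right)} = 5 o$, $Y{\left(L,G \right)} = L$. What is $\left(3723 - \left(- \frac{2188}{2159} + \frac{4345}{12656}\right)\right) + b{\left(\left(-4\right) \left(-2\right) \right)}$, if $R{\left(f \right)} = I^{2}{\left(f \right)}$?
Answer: $\frac{16584714580733}{4453861552} \approx 3723.7$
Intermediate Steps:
$I{\left(o \right)} = -4 + 5 o$
$R{\left(f \right)} = \left(-4 + 5 f\right)^{2}$
$b{\left(s \right)} = \frac{1}{s + \left(-4 + 5 s\right)^{2}}$
$\left(3723 - \left(- \frac{2188}{2159} + \frac{4345}{12656}\right)\right) + b{\left(\left(-4\right) \left(-2\right) \right)} = \left(3723 - \left(- \frac{2188}{2159} + \frac{4345}{12656}\right)\right) + \frac{1}{\left(-4\right) \left(-2\right) + \left(-4 + 5 \left(\left(-4\right) \left(-2\right)\right)\right)^{2}} = \left(3723 - - \frac{18310473}{27324304}\right) + \frac{1}{8 + \left(-4 + 5 \cdot 8\right)^{2}} = \left(3723 + \left(\frac{2188}{2159} - \frac{4345}{12656}\right)\right) + \frac{1}{8 + \left(-4 + 40\right)^{2}} = \left(3723 + \frac{18310473}{27324304}\right) + \frac{1}{8 + 36^{2}} = \frac{101746694265}{27324304} + \frac{1}{8 + 1296} = \frac{101746694265}{27324304} + \frac{1}{1304} = \frac{16584714580733}{4453861552}$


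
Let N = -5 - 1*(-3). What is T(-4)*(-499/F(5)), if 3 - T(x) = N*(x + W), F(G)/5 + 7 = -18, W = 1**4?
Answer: -1497/125 ≈ -11.976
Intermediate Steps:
N = -2 (N = -5 + 3 = -2)
W = 1
F(G) = -125 (F(G) = -35 + 5*(-18) = -35 - 90 = -125)
T(x) = 5 + 2*x (T(x) = 3 - (-2)*(x + 1) = 3 - (-2)*(1 + x) = 3 - (-2 - 2*x) = 3 + (2 + 2*x) = 5 + 2*x)
T(-4)*(-499/F(5)) = (5 + 2*(-4))*(-499/(-125)) = (5 - 8)*(-499*(-1/125)) = -3*499/125 = -1497/125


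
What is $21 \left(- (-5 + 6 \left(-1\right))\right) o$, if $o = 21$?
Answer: $4851$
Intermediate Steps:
$21 \left(- (-5 + 6 \left(-1\right))\right) o = 21 \left(- (-5 + 6 \left(-1\right))\right) 21 = 21 \left(- (-5 - 6)\right) 21 = 21 \left(\left(-1\right) \left(-11\right)\right) 21 = 21 \cdot 11 \cdot 21 = 231 \cdot 21 = 4851$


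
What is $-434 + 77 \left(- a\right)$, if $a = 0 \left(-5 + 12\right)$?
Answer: $-434$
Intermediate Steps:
$a = 0$ ($a = 0 \cdot 7 = 0$)
$-434 + 77 \left(- a\right) = -434 + 77 \left(\left(-1\right) 0\right) = -434 + 77 \cdot 0 = -434 + 0 = -434$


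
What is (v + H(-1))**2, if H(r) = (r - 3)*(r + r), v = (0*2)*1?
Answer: 64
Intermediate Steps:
v = 0 (v = 0*1 = 0)
H(r) = 2*r*(-3 + r) (H(r) = (-3 + r)*(2*r) = 2*r*(-3 + r))
(v + H(-1))**2 = (0 + 2*(-1)*(-3 - 1))**2 = (0 + 2*(-1)*(-4))**2 = (0 + 8)**2 = 8**2 = 64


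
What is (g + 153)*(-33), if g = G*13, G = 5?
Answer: -7194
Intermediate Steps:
g = 65 (g = 5*13 = 65)
(g + 153)*(-33) = (65 + 153)*(-33) = 218*(-33) = -7194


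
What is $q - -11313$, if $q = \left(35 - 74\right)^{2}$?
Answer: $12834$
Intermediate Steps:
$q = 1521$ ($q = \left(35 - 74\right)^{2} = \left(-39\right)^{2} = 1521$)
$q - -11313 = 1521 - -11313 = 1521 + 11313 = 12834$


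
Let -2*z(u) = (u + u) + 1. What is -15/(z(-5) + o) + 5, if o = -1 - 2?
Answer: -5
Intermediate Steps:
z(u) = -½ - u (z(u) = -((u + u) + 1)/2 = -(2*u + 1)/2 = -(1 + 2*u)/2 = -½ - u)
o = -3
-15/(z(-5) + o) + 5 = -15/((-½ - 1*(-5)) - 3) + 5 = -15/((-½ + 5) - 3) + 5 = -15/(9/2 - 3) + 5 = -15/(3/2) + 5 = (⅔)*(-15) + 5 = -10 + 5 = -5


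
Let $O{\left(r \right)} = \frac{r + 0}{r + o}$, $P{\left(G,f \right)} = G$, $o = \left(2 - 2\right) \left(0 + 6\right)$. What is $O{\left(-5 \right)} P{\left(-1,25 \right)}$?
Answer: $-1$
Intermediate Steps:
$o = 0$ ($o = 0 \cdot 6 = 0$)
$O{\left(r \right)} = 1$ ($O{\left(r \right)} = \frac{r + 0}{r + 0} = \frac{r}{r} = 1$)
$O{\left(-5 \right)} P{\left(-1,25 \right)} = 1 \left(-1\right) = -1$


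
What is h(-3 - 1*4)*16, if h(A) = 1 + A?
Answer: -96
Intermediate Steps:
h(-3 - 1*4)*16 = (1 + (-3 - 1*4))*16 = (1 + (-3 - 4))*16 = (1 - 7)*16 = -6*16 = -96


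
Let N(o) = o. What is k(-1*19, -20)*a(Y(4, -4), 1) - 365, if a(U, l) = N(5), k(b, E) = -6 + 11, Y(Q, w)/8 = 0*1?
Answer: -340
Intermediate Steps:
Y(Q, w) = 0 (Y(Q, w) = 8*(0*1) = 8*0 = 0)
k(b, E) = 5
a(U, l) = 5
k(-1*19, -20)*a(Y(4, -4), 1) - 365 = 5*5 - 365 = 25 - 365 = -340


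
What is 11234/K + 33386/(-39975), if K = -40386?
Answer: -99855897/89690575 ≈ -1.1133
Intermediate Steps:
11234/K + 33386/(-39975) = 11234/(-40386) + 33386/(-39975) = 11234*(-1/40386) + 33386*(-1/39975) = -5617/20193 - 33386/39975 = -99855897/89690575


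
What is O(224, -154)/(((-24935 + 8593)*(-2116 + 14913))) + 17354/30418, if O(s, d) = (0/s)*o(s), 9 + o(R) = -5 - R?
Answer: 8677/15209 ≈ 0.57052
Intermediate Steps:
o(R) = -14 - R (o(R) = -9 + (-5 - R) = -14 - R)
O(s, d) = 0 (O(s, d) = (0/s)*(-14 - s) = 0*(-14 - s) = 0)
O(224, -154)/(((-24935 + 8593)*(-2116 + 14913))) + 17354/30418 = 0/(((-24935 + 8593)*(-2116 + 14913))) + 17354/30418 = 0/((-16342*12797)) + 17354*(1/30418) = 0/(-209128574) + 8677/15209 = 0*(-1/209128574) + 8677/15209 = 0 + 8677/15209 = 8677/15209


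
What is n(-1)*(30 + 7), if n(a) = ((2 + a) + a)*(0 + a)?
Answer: 0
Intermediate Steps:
n(a) = a*(2 + 2*a) (n(a) = (2 + 2*a)*a = a*(2 + 2*a))
n(-1)*(30 + 7) = (2*(-1)*(1 - 1))*(30 + 7) = (2*(-1)*0)*37 = 0*37 = 0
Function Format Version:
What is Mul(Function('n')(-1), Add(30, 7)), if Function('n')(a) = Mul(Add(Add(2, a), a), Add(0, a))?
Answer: 0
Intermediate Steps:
Function('n')(a) = Mul(a, Add(2, Mul(2, a))) (Function('n')(a) = Mul(Add(2, Mul(2, a)), a) = Mul(a, Add(2, Mul(2, a))))
Mul(Function('n')(-1), Add(30, 7)) = Mul(Mul(2, -1, Add(1, -1)), Add(30, 7)) = Mul(Mul(2, -1, 0), 37) = Mul(0, 37) = 0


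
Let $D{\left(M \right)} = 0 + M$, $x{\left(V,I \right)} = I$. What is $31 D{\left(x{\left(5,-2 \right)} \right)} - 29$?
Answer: $-91$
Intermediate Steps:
$D{\left(M \right)} = M$
$31 D{\left(x{\left(5,-2 \right)} \right)} - 29 = 31 \left(-2\right) - 29 = -62 - 29 = -91$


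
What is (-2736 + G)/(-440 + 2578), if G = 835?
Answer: -1901/2138 ≈ -0.88915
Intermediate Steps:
(-2736 + G)/(-440 + 2578) = (-2736 + 835)/(-440 + 2578) = -1901/2138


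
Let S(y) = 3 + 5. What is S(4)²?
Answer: 64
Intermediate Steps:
S(y) = 8
S(4)² = 8² = 64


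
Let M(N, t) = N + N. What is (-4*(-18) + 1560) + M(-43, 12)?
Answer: 1546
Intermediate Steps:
M(N, t) = 2*N
(-4*(-18) + 1560) + M(-43, 12) = (-4*(-18) + 1560) + 2*(-43) = (72 + 1560) - 86 = 1632 - 86 = 1546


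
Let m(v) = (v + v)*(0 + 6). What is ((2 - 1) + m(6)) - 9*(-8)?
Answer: 145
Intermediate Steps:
m(v) = 12*v (m(v) = (2*v)*6 = 12*v)
((2 - 1) + m(6)) - 9*(-8) = ((2 - 1) + 12*6) - 9*(-8) = (1 + 72) + 72 = 73 + 72 = 145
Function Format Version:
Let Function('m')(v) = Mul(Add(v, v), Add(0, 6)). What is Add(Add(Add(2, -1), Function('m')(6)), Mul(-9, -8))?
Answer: 145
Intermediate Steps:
Function('m')(v) = Mul(12, v) (Function('m')(v) = Mul(Mul(2, v), 6) = Mul(12, v))
Add(Add(Add(2, -1), Function('m')(6)), Mul(-9, -8)) = Add(Add(Add(2, -1), Mul(12, 6)), Mul(-9, -8)) = Add(Add(1, 72), 72) = Add(73, 72) = 145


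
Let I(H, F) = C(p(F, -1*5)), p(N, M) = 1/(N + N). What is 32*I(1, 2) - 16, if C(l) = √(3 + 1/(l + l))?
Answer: -16 + 32*√5 ≈ 55.554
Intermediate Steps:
p(N, M) = 1/(2*N)
C(l) = √(3 + 1/(2*l))
I(H, F) = √(12 + 4*F)/2 (I(H, F) = √(12 + 2/((1/(2*F))))/2 = √(12 + 2*(2*F))/2 = √(12 + 4*F)/2)
32*I(1, 2) - 16 = 32*√(3 + 2) - 16 = 32*√5 - 16 = -16 + 32*√5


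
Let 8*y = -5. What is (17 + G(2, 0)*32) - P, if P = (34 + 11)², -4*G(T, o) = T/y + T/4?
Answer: -9932/5 ≈ -1986.4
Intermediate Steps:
y = -5/8 (y = (⅛)*(-5) = -5/8 ≈ -0.62500)
G(T, o) = 27*T/80 (G(T, o) = -(T/(-5/8) + T/4)/4 = -(T*(-8/5) + T*(¼))/4 = -(-8*T/5 + T/4)/4 = -(-27)*T/80 = 27*T/80)
P = 2025 (P = 45² = 2025)
(17 + G(2, 0)*32) - P = (17 + ((27/80)*2)*32) - 1*2025 = (17 + (27/40)*32) - 2025 = (17 + 108/5) - 2025 = 193/5 - 2025 = -9932/5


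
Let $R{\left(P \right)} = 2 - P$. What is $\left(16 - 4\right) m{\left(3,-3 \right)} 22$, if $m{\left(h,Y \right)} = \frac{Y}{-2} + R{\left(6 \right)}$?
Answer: $-660$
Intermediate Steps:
$m{\left(h,Y \right)} = -4 - \frac{Y}{2}$ ($m{\left(h,Y \right)} = \frac{Y}{-2} + \left(2 - 6\right) = - \frac{Y}{2} + \left(2 - 6\right) = - \frac{Y}{2} - 4 = -4 - \frac{Y}{2}$)
$\left(16 - 4\right) m{\left(3,-3 \right)} 22 = \left(16 - 4\right) \left(-4 - - \frac{3}{2}\right) 22 = \left(16 - 4\right) \left(-4 + \frac{3}{2}\right) 22 = 12 \left(- \frac{5}{2}\right) 22 = \left(-30\right) 22 = -660$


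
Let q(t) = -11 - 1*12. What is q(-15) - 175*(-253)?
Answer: 44252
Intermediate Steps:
q(t) = -23 (q(t) = -11 - 12 = -23)
q(-15) - 175*(-253) = -23 - 175*(-253) = -23 + 44275 = 44252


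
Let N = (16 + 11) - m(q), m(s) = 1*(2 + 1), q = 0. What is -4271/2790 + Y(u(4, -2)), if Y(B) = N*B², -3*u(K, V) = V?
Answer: 25489/2790 ≈ 9.1358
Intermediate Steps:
u(K, V) = -V/3
m(s) = 3 (m(s) = 1*3 = 3)
N = 24 (N = (16 + 11) - 1*3 = 27 - 3 = 24)
Y(B) = 24*B²
-4271/2790 + Y(u(4, -2)) = -4271/2790 + 24*(-⅓*(-2))² = -4271*1/2790 + 24*(⅔)² = -4271/2790 + 24*(4/9) = -4271/2790 + 32/3 = 25489/2790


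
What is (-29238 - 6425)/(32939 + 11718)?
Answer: -35663/44657 ≈ -0.79860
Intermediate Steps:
(-29238 - 6425)/(32939 + 11718) = -35663/44657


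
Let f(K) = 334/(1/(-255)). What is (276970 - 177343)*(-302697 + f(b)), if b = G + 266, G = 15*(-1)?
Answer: -38642025609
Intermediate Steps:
G = -15
b = 251 (b = -15 + 266 = 251)
f(K) = -85170 (f(K) = 334/(-1/255) = 334*(-255) = -85170)
(276970 - 177343)*(-302697 + f(b)) = (276970 - 177343)*(-302697 - 85170) = 99627*(-387867) = -38642025609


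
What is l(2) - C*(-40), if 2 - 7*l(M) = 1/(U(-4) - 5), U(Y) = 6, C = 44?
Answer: 12321/7 ≈ 1760.1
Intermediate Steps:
l(M) = ⅐ (l(M) = 2/7 - 1/(7*(6 - 5)) = 2/7 - ⅐/1 = 2/7 - ⅐*1 = 2/7 - ⅐ = ⅐)
l(2) - C*(-40) = ⅐ - 1*44*(-40) = ⅐ - 44*(-40) = ⅐ + 1760 = 12321/7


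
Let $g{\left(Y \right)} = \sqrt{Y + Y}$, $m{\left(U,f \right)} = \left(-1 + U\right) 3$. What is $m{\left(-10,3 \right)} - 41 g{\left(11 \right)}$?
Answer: $-33 - 41 \sqrt{22} \approx -225.31$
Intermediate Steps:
$m{\left(U,f \right)} = -3 + 3 U$
$g{\left(Y \right)} = \sqrt{2} \sqrt{Y}$ ($g{\left(Y \right)} = \sqrt{2 Y} = \sqrt{2} \sqrt{Y}$)
$m{\left(-10,3 \right)} - 41 g{\left(11 \right)} = \left(-3 + 3 \left(-10\right)\right) - 41 \sqrt{2} \sqrt{11} = \left(-3 - 30\right) - 41 \sqrt{22} = -33 - 41 \sqrt{22}$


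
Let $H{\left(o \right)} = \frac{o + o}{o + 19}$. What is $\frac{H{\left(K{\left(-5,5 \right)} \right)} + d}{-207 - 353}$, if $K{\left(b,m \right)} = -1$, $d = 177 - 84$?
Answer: $- \frac{209}{1260} \approx -0.16587$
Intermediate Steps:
$d = 93$
$H{\left(o \right)} = \frac{2 o}{19 + o}$
$\frac{H{\left(K{\left(-5,5 \right)} \right)} + d}{-207 - 353} = \frac{2 \left(-1\right) \frac{1}{19 - 1} + 93}{-207 - 353} = \frac{2 \left(-1\right) \frac{1}{18} + 93}{-560} = \left(2 \left(-1\right) \frac{1}{18} + 93\right) \left(- \frac{1}{560}\right) = \left(- \frac{1}{9} + 93\right) \left(- \frac{1}{560}\right) = \frac{836}{9} \left(- \frac{1}{560}\right) = - \frac{209}{1260}$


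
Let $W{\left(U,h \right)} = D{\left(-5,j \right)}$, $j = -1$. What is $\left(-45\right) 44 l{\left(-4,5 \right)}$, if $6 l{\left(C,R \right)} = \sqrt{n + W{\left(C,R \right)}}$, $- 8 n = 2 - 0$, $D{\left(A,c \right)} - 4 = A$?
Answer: $- 165 i \sqrt{5} \approx - 368.95 i$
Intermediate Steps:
$D{\left(A,c \right)} = 4 + A$
$W{\left(U,h \right)} = -1$ ($W{\left(U,h \right)} = 4 - 5 = -1$)
$n = - \frac{1}{4}$ ($n = - \frac{2 - 0}{8} = - \frac{2 + 0}{8} = \left(- \frac{1}{8}\right) 2 = - \frac{1}{4} \approx -0.25$)
$l{\left(C,R \right)} = \frac{i \sqrt{5}}{12}$ ($l{\left(C,R \right)} = \frac{\sqrt{- \frac{1}{4} - 1}}{6} = \frac{\sqrt{- \frac{5}{4}}}{6} = \frac{\frac{1}{2} i \sqrt{5}}{6} = \frac{i \sqrt{5}}{12}$)
$\left(-45\right) 44 l{\left(-4,5 \right)} = \left(-45\right) 44 \frac{i \sqrt{5}}{12} = - 1980 \frac{i \sqrt{5}}{12} = - 165 i \sqrt{5}$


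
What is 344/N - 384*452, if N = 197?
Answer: -34192552/197 ≈ -1.7357e+5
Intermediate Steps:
344/N - 384*452 = 344/197 - 384*452 = 344*(1/197) - 173568 = 344/197 - 173568 = -34192552/197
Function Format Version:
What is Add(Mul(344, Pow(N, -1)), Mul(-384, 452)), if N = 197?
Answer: Rational(-34192552, 197) ≈ -1.7357e+5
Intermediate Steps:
Add(Mul(344, Pow(N, -1)), Mul(-384, 452)) = Add(Mul(344, Pow(197, -1)), Mul(-384, 452)) = Add(Mul(344, Rational(1, 197)), -173568) = Add(Rational(344, 197), -173568) = Rational(-34192552, 197)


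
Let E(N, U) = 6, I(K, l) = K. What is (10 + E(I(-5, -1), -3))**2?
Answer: 256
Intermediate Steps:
(10 + E(I(-5, -1), -3))**2 = (10 + 6)**2 = 16**2 = 256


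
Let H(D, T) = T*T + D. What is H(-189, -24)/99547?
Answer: 387/99547 ≈ 0.0038876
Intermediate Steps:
H(D, T) = D + T² (H(D, T) = T² + D = D + T²)
H(-189, -24)/99547 = (-189 + (-24)²)/99547 = (-189 + 576)*(1/99547) = 387*(1/99547) = 387/99547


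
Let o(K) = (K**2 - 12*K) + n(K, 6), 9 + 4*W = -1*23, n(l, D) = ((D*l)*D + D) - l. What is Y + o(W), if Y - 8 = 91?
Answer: -15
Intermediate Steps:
n(l, D) = D - l + l*D**2 (n(l, D) = (l*D**2 + D) - l = (D + l*D**2) - l = D - l + l*D**2)
W = -8 (W = -9/4 + (-1*23)/4 = -9/4 + (1/4)*(-23) = -9/4 - 23/4 = -8)
o(K) = 6 + K**2 + 23*K (o(K) = (K**2 - 12*K) + (6 - K + K*6**2) = (K**2 - 12*K) + (6 - K + K*36) = (K**2 - 12*K) + (6 - K + 36*K) = (K**2 - 12*K) + (6 + 35*K) = 6 + K**2 + 23*K)
Y = 99 (Y = 8 + 91 = 99)
Y + o(W) = 99 + (6 + (-8)**2 + 23*(-8)) = 99 + (6 + 64 - 184) = 99 - 114 = -15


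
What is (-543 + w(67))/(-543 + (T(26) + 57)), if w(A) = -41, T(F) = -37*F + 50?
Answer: 292/699 ≈ 0.41774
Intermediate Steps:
T(F) = 50 - 37*F
(-543 + w(67))/(-543 + (T(26) + 57)) = (-543 - 41)/(-543 + ((50 - 37*26) + 57)) = -584/(-543 + ((50 - 962) + 57)) = -584/(-543 + (-912 + 57)) = -584/(-543 - 855) = -584/(-1398) = -584*(-1/1398) = 292/699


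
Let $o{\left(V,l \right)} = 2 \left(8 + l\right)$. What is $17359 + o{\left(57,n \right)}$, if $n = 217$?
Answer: $17809$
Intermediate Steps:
$o{\left(V,l \right)} = 16 + 2 l$
$17359 + o{\left(57,n \right)} = 17359 + \left(16 + 2 \cdot 217\right) = 17359 + \left(16 + 434\right) = 17359 + 450 = 17809$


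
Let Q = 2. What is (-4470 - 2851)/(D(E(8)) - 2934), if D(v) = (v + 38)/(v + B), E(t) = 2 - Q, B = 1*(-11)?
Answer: 80531/32312 ≈ 2.4923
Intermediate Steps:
B = -11
E(t) = 0 (E(t) = 2 - 1*2 = 2 - 2 = 0)
D(v) = (38 + v)/(-11 + v) (D(v) = (v + 38)/(v - 11) = (38 + v)/(-11 + v))
(-4470 - 2851)/(D(E(8)) - 2934) = (-4470 - 2851)/((38 + 0)/(-11 + 0) - 2934) = -7321/(38/(-11) - 2934) = -7321/(-1/11*38 - 2934) = -7321/(-38/11 - 2934) = -7321/(-32312/11) = -7321*(-11/32312) = 80531/32312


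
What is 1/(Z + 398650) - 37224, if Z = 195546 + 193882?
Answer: -29335415471/788078 ≈ -37224.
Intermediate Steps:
Z = 389428
1/(Z + 398650) - 37224 = 1/(389428 + 398650) - 37224 = 1/788078 - 37224 = -29335415471/788078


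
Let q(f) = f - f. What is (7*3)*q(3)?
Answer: 0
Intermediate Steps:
q(f) = 0
(7*3)*q(3) = (7*3)*0 = 21*0 = 0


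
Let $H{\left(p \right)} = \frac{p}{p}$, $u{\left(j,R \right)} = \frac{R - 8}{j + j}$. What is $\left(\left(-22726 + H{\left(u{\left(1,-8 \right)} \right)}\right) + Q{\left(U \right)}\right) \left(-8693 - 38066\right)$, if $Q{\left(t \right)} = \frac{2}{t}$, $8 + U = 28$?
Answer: $\frac{10625935991}{10} \approx 1.0626 \cdot 10^{9}$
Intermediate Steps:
$u{\left(j,R \right)} = \frac{-8 + R}{2 j}$
$U = 20$ ($U = -8 + 28 = 20$)
$H{\left(p \right)} = 1$
$\left(\left(-22726 + H{\left(u{\left(1,-8 \right)} \right)}\right) + Q{\left(U \right)}\right) \left(-8693 - 38066\right) = \left(\left(-22726 + 1\right) + \frac{2}{20}\right) \left(-8693 - 38066\right) = \left(-22725 + 2 \cdot \frac{1}{20}\right) \left(-46759\right) = \left(-22725 + \frac{1}{10}\right) \left(-46759\right) = \left(- \frac{227249}{10}\right) \left(-46759\right) = \frac{10625935991}{10}$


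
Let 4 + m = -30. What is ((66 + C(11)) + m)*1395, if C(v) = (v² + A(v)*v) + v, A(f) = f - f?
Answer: 228780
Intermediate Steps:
A(f) = 0
C(v) = v + v² (C(v) = (v² + 0*v) + v = (v² + 0) + v = v² + v = v + v²)
m = -34 (m = -4 - 30 = -34)
((66 + C(11)) + m)*1395 = ((66 + 11*(1 + 11)) - 34)*1395 = ((66 + 11*12) - 34)*1395 = ((66 + 132) - 34)*1395 = (198 - 34)*1395 = 164*1395 = 228780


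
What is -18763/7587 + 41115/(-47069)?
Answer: -1195095152/357112503 ≈ -3.3465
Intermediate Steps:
-18763/7587 + 41115/(-47069) = -18763*1/7587 + 41115*(-1/47069) = -18763/7587 - 41115/47069 = -1195095152/357112503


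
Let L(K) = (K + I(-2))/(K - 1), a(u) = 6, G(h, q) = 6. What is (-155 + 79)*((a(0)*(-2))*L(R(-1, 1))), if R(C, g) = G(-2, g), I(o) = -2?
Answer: 3648/5 ≈ 729.60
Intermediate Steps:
R(C, g) = 6
L(K) = (-2 + K)/(-1 + K) (L(K) = (K - 2)/(K - 1) = (-2 + K)/(-1 + K))
(-155 + 79)*((a(0)*(-2))*L(R(-1, 1))) = (-155 + 79)*((6*(-2))*((-2 + 6)/(-1 + 6))) = -(-912)*4/5 = -76*(-48/5) = 3648/5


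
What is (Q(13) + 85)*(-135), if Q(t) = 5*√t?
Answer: -11475 - 675*√13 ≈ -13909.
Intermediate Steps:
(Q(13) + 85)*(-135) = (5*√13 + 85)*(-135) = (85 + 5*√13)*(-135) = -11475 - 675*√13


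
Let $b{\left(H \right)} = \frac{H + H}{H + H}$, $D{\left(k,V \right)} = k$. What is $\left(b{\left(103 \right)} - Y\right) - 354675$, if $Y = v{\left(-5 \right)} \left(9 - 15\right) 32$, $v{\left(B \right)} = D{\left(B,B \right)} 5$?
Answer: $-359474$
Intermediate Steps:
$v{\left(B \right)} = 5 B$ ($v{\left(B \right)} = B 5 = 5 B$)
$Y = 4800$ ($Y = 5 \left(-5\right) \left(9 - 15\right) 32 = \left(-25\right) \left(-6\right) 32 = 150 \cdot 32 = 4800$)
$b{\left(H \right)} = 1$ ($b{\left(H \right)} = \frac{2 H}{2 H} = 2 H \frac{1}{2 H} = 1$)
$\left(b{\left(103 \right)} - Y\right) - 354675 = \left(1 - 4800\right) - 354675 = -4799 - 354675 = -359474$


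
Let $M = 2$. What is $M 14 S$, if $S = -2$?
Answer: $-56$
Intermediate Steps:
$M 14 S = 2 \cdot 14 \left(-2\right) = 28 \left(-2\right) = -56$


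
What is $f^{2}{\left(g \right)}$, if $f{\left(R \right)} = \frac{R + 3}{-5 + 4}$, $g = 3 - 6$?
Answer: $0$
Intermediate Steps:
$g = -3$ ($g = 3 - 6 = -3$)
$f{\left(R \right)} = -3 - R$ ($f{\left(R \right)} = \frac{3 + R}{-1} = \left(3 + R\right) \left(-1\right) = -3 - R$)
$f^{2}{\left(g \right)} = \left(-3 - -3\right)^{2} = \left(-3 + 3\right)^{2} = 0^{2} = 0$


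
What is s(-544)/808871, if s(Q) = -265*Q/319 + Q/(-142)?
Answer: 10322128/18320119279 ≈ 0.00056343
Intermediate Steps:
s(Q) = -37949*Q/45298 (s(Q) = -265*Q/319 + Q*(-1/142) = -265*Q/319 - Q/142 = -37949*Q/45298)
s(-544)/808871 = -37949/45298*(-544)/808871 = (10322128/22649)*(1/808871) = 10322128/18320119279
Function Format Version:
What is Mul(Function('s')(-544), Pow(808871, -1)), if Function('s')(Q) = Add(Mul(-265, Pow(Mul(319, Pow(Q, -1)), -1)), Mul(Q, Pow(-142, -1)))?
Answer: Rational(10322128, 18320119279) ≈ 0.00056343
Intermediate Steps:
Function('s')(Q) = Mul(Rational(-37949, 45298), Q) (Function('s')(Q) = Add(Mul(-265, Mul(Rational(1, 319), Q)), Mul(Q, Rational(-1, 142))) = Add(Mul(Rational(-265, 319), Q), Mul(Rational(-1, 142), Q)) = Mul(Rational(-37949, 45298), Q))
Mul(Function('s')(-544), Pow(808871, -1)) = Mul(Mul(Rational(-37949, 45298), -544), Pow(808871, -1)) = Mul(Rational(10322128, 22649), Rational(1, 808871)) = Rational(10322128, 18320119279)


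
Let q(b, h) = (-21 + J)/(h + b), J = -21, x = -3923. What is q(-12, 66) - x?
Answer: 35300/9 ≈ 3922.2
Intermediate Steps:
q(b, h) = -42/(b + h) (q(b, h) = (-21 - 21)/(h + b) = -42/(b + h))
q(-12, 66) - x = -42/(-12 + 66) - 1*(-3923) = -42/54 + 3923 = -42*1/54 + 3923 = -7/9 + 3923 = 35300/9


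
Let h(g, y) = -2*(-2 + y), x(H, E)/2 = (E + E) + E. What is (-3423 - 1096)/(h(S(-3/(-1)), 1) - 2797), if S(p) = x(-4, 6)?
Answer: 4519/2795 ≈ 1.6168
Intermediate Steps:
x(H, E) = 6*E (x(H, E) = 2*((E + E) + E) = 2*(2*E + E) = 2*(3*E) = 6*E)
S(p) = 36 (S(p) = 6*6 = 36)
h(g, y) = 4 - 2*y
(-3423 - 1096)/(h(S(-3/(-1)), 1) - 2797) = (-3423 - 1096)/((4 - 2*1) - 2797) = -4519/((4 - 2) - 2797) = -4519/(2 - 2797) = -4519/(-2795) = -4519*(-1/2795) = 4519/2795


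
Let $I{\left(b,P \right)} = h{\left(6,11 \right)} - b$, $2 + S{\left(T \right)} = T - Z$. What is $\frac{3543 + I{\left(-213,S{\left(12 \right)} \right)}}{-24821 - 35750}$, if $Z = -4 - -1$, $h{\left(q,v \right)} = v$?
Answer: $- \frac{3767}{60571} \approx -0.062191$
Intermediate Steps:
$Z = -3$ ($Z = -4 + 1 = -3$)
$S{\left(T \right)} = 1 + T$ ($S{\left(T \right)} = -2 + \left(T - -3\right) = -2 + \left(T + 3\right) = -2 + \left(3 + T\right) = 1 + T$)
$I{\left(b,P \right)} = 11 - b$
$\frac{3543 + I{\left(-213,S{\left(12 \right)} \right)}}{-24821 - 35750} = \frac{3543 + \left(11 - -213\right)}{-24821 - 35750} = \frac{3543 + \left(11 + 213\right)}{-60571} = \left(3543 + 224\right) \left(- \frac{1}{60571}\right) = 3767 \left(- \frac{1}{60571}\right) = - \frac{3767}{60571}$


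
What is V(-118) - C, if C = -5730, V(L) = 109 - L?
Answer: 5957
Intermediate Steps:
V(-118) - C = (109 - 1*(-118)) - 1*(-5730) = (109 + 118) + 5730 = 227 + 5730 = 5957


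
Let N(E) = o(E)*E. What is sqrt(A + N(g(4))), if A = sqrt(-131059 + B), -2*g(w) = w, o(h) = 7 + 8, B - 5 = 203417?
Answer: sqrt(-30 + sqrt(72363)) ≈ 15.460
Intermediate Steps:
B = 203422 (B = 5 + 203417 = 203422)
o(h) = 15
g(w) = -w/2
A = sqrt(72363) (A = sqrt(-131059 + 203422) = sqrt(72363) ≈ 269.00)
N(E) = 15*E
sqrt(A + N(g(4))) = sqrt(sqrt(72363) + 15*(-1/2*4)) = sqrt(sqrt(72363) + 15*(-2)) = sqrt(sqrt(72363) - 30) = sqrt(-30 + sqrt(72363))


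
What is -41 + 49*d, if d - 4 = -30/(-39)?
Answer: 2505/13 ≈ 192.69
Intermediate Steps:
d = 62/13 (d = 4 - 30/(-39) = 4 - 30*(-1/39) = 4 + 10/13 = 62/13 ≈ 4.7692)
-41 + 49*d = -41 + 49*(62/13) = -41 + 3038/13 = 2505/13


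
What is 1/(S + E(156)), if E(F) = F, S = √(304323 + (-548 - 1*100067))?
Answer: -39/44843 + √50927/89686 ≈ 0.0016465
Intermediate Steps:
S = 2*√50927 (S = √(304323 + (-548 - 100067)) = √(304323 - 100615) = √203708 = 2*√50927 ≈ 451.34)
1/(S + E(156)) = 1/(2*√50927 + 156) = 1/(156 + 2*√50927)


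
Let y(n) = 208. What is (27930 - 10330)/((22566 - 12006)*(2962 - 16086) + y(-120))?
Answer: -1100/8661827 ≈ -0.00012699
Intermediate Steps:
(27930 - 10330)/((22566 - 12006)*(2962 - 16086) + y(-120)) = (27930 - 10330)/((22566 - 12006)*(2962 - 16086) + 208) = 17600/(10560*(-13124) + 208) = 17600/(-138589440 + 208) = 17600/(-138589232) = 17600*(-1/138589232) = -1100/8661827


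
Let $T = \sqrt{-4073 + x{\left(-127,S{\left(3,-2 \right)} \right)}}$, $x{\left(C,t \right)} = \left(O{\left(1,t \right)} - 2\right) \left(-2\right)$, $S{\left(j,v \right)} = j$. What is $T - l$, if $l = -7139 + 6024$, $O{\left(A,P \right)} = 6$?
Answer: $1115 + i \sqrt{4081} \approx 1115.0 + 63.883 i$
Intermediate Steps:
$x{\left(C,t \right)} = -8$ ($x{\left(C,t \right)} = \left(6 - 2\right) \left(-2\right) = 4 \left(-2\right) = -8$)
$T = i \sqrt{4081}$ ($T = \sqrt{-4073 - 8} = \sqrt{-4081} = i \sqrt{4081} \approx 63.883 i$)
$l = -1115$
$T - l = i \sqrt{4081} - -1115 = i \sqrt{4081} + 1115 = 1115 + i \sqrt{4081}$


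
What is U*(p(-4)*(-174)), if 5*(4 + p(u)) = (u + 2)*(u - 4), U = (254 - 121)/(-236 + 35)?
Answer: -30856/335 ≈ -92.107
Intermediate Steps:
U = -133/201 (U = 133/(-201) = 133*(-1/201) = -133/201 ≈ -0.66169)
p(u) = -4 + (-4 + u)*(2 + u)/5 (p(u) = -4 + ((u + 2)*(u - 4))/5 = -4 + ((2 + u)*(-4 + u))/5 = -4 + ((-4 + u)*(2 + u))/5 = -4 + (-4 + u)*(2 + u)/5)
U*(p(-4)*(-174)) = -133*(-28/5 - ⅖*(-4) + (⅕)*(-4)²)*(-174)/201 = -133*(-28/5 + 8/5 + (⅕)*16)*(-174)/201 = -133*(-28/5 + 8/5 + 16/5)*(-174)/201 = -(-532)*(-174)/1005 = -133/201*696/5 = -30856/335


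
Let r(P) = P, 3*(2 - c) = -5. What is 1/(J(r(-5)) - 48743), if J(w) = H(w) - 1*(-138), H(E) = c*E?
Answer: -3/145870 ≈ -2.0566e-5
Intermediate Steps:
c = 11/3 (c = 2 - 1/3*(-5) = 2 + 5/3 = 11/3 ≈ 3.6667)
H(E) = 11*E/3
J(w) = 138 + 11*w/3 (J(w) = 11*w/3 - 1*(-138) = 11*w/3 + 138 = 138 + 11*w/3)
1/(J(r(-5)) - 48743) = 1/((138 + (11/3)*(-5)) - 48743) = 1/((138 - 55/3) - 48743) = 1/(359/3 - 48743) = 1/(-145870/3) = -3/145870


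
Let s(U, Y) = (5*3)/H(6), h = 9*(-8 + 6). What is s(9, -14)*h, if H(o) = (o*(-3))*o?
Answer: 5/2 ≈ 2.5000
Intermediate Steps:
H(o) = -3*o² (H(o) = (-3*o)*o = -3*o²)
h = -18 (h = 9*(-2) = -18)
s(U, Y) = -5/36 (s(U, Y) = (5*3)/((-3*6²)) = 15/((-3*36)) = 15/(-108) = 15*(-1/108) = -5/36)
s(9, -14)*h = -5/36*(-18) = 5/2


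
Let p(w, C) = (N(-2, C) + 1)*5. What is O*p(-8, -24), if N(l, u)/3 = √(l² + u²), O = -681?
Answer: -3405 - 20430*√145 ≈ -2.4941e+5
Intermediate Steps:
N(l, u) = 3*√(l² + u²)
p(w, C) = 5 + 15*√(4 + C²) (p(w, C) = (3*√((-2)² + C²) + 1)*5 = (3*√(4 + C²) + 1)*5 = (1 + 3*√(4 + C²))*5 = 5 + 15*√(4 + C²))
O*p(-8, -24) = -681*(5 + 15*√(4 + (-24)²)) = -681*(5 + 15*√(4 + 576)) = -681*(5 + 15*√580) = -681*(5 + 15*(2*√145)) = -681*(5 + 30*√145) = -3405 - 20430*√145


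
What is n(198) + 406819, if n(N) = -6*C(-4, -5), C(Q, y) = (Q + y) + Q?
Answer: 406897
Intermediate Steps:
C(Q, y) = y + 2*Q
n(N) = 78 (n(N) = -6*(-5 + 2*(-4)) = -6*(-5 - 8) = -6*(-13) = 78)
n(198) + 406819 = 78 + 406819 = 406897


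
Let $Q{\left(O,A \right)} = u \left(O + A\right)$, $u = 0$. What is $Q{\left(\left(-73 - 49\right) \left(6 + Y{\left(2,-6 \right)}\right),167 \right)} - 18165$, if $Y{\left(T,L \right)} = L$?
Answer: $-18165$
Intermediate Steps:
$Q{\left(O,A \right)} = 0$ ($Q{\left(O,A \right)} = 0 \left(O + A\right) = 0 \left(A + O\right) = 0$)
$Q{\left(\left(-73 - 49\right) \left(6 + Y{\left(2,-6 \right)}\right),167 \right)} - 18165 = 0 - 18165 = -18165$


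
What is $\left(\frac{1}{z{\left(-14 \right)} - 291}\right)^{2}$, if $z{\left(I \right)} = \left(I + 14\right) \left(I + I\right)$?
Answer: $\frac{1}{84681} \approx 1.1809 \cdot 10^{-5}$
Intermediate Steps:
$z{\left(I \right)} = 2 I \left(14 + I\right)$ ($z{\left(I \right)} = \left(14 + I\right) 2 I = 2 I \left(14 + I\right)$)
$\left(\frac{1}{z{\left(-14 \right)} - 291}\right)^{2} = \left(\frac{1}{2 \left(-14\right) \left(14 - 14\right) - 291}\right)^{2} = \left(\frac{1}{2 \left(-14\right) 0 - 291}\right)^{2} = \left(\frac{1}{0 - 291}\right)^{2} = \left(\frac{1}{-291}\right)^{2} = \left(- \frac{1}{291}\right)^{2} = \frac{1}{84681}$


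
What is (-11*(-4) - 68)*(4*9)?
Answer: -864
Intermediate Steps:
(-11*(-4) - 68)*(4*9) = (44 - 68)*36 = -24*36 = -864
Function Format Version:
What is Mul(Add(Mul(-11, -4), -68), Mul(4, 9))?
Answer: -864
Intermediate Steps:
Mul(Add(Mul(-11, -4), -68), Mul(4, 9)) = Mul(Add(44, -68), 36) = Mul(-24, 36) = -864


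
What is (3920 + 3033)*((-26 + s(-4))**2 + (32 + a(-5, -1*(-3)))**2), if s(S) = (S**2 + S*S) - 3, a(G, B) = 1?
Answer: 7634394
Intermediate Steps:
s(S) = -3 + 2*S**2 (s(S) = (S**2 + S**2) - 3 = 2*S**2 - 3 = -3 + 2*S**2)
(3920 + 3033)*((-26 + s(-4))**2 + (32 + a(-5, -1*(-3)))**2) = (3920 + 3033)*((-26 + (-3 + 2*(-4)**2))**2 + (32 + 1)**2) = 6953*((-26 + (-3 + 2*16))**2 + 33**2) = 6953*((-26 + (-3 + 32))**2 + 1089) = 6953*((-26 + 29)**2 + 1089) = 6953*(3**2 + 1089) = 6953*(9 + 1089) = 6953*1098 = 7634394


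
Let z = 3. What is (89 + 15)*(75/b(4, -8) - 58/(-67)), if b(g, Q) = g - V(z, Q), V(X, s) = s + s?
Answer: 32162/67 ≈ 480.03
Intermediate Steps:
V(X, s) = 2*s
b(g, Q) = g - 2*Q
(89 + 15)*(75/b(4, -8) - 58/(-67)) = (89 + 15)*(75/(4 - 2*(-8)) - 58/(-67)) = 104*(75/(4 + 16) - 58*(-1/67)) = 104*(75/20 + 58/67) = 104*(75*(1/20) + 58/67) = 104*(15/4 + 58/67) = 104*(1237/268) = 32162/67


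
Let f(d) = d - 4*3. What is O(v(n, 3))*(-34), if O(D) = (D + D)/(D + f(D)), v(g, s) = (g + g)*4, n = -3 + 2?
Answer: -136/7 ≈ -19.429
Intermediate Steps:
f(d) = -12 + d (f(d) = d - 12 = -12 + d)
n = -1
v(g, s) = 8*g (v(g, s) = (2*g)*4 = 8*g)
O(D) = 2*D/(-12 + 2*D) (O(D) = (D + D)/(D + (-12 + D)) = (2*D)/(-12 + 2*D) = 2*D/(-12 + 2*D))
O(v(n, 3))*(-34) = ((8*(-1))/(-6 + 8*(-1)))*(-34) = -8/(-6 - 8)*(-34) = -8/(-14)*(-34) = -8*(-1/14)*(-34) = (4/7)*(-34) = -136/7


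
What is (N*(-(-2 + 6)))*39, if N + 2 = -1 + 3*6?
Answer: -2340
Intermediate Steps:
N = 15 (N = -2 + (-1 + 3*6) = -2 + (-1 + 18) = -2 + 17 = 15)
(N*(-(-2 + 6)))*39 = (15*(-(-2 + 6)))*39 = (15*(-1*4))*39 = (15*(-4))*39 = -60*39 = -2340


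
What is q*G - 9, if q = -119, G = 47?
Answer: -5602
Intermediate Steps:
q*G - 9 = -119*47 - 9 = -5593 - 9 = -5602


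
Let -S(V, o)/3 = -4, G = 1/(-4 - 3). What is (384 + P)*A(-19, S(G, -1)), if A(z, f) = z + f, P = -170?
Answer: -1498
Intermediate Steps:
G = -1/7 (G = 1/(-7) = -1/7 ≈ -0.14286)
S(V, o) = 12 (S(V, o) = -3*(-4) = 12)
A(z, f) = f + z
(384 + P)*A(-19, S(G, -1)) = (384 - 170)*(12 - 19) = 214*(-7) = -1498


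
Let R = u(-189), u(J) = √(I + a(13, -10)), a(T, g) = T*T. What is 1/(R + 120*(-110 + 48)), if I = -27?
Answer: -3720/27676729 - √142/55353458 ≈ -0.00013462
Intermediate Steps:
a(T, g) = T²
u(J) = √142 (u(J) = √(-27 + 13²) = √(-27 + 169) = √142)
R = √142 ≈ 11.916
1/(R + 120*(-110 + 48)) = 1/(√142 + 120*(-110 + 48)) = 1/(√142 + 120*(-62)) = 1/(√142 - 7440) = 1/(-7440 + √142)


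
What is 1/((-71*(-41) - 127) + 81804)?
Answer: 1/84588 ≈ 1.1822e-5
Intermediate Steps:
1/((-71*(-41) - 127) + 81804) = 1/((2911 - 127) + 81804) = 1/(2784 + 81804) = 1/84588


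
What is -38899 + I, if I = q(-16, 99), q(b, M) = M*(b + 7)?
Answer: -39790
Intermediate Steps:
q(b, M) = M*(7 + b)
I = -891 (I = 99*(7 - 16) = 99*(-9) = -891)
-38899 + I = -38899 - 891 = -39790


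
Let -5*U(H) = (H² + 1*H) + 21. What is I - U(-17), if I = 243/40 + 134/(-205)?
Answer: 20999/328 ≈ 64.021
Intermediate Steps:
U(H) = -21/5 - H/5 - H²/5 (U(H) = -((H² + 1*H) + 21)/5 = -((H² + H) + 21)/5 = -((H + H²) + 21)/5 = -(21 + H + H²)/5 = -21/5 - H/5 - H²/5)
I = 8891/1640 (I = 243*(1/40) + 134*(-1/205) = 243/40 - 134/205 = 8891/1640 ≈ 5.4213)
I - U(-17) = 8891/1640 - (-21/5 - ⅕*(-17) - ⅕*(-17)²) = 8891/1640 - (-21/5 + 17/5 - ⅕*289) = 8891/1640 - (-21/5 + 17/5 - 289/5) = 8891/1640 - 1*(-293/5) = 8891/1640 + 293/5 = 20999/328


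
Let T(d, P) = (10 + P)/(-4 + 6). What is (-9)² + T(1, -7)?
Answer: 165/2 ≈ 82.500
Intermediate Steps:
T(d, P) = 5 + P/2 (T(d, P) = (10 + P)/2 = (10 + P)*(½) = 5 + P/2)
(-9)² + T(1, -7) = (-9)² + (5 + (½)*(-7)) = 81 + (5 - 7/2) = 81 + 3/2 = 165/2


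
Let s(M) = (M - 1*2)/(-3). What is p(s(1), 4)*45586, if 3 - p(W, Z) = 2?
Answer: 45586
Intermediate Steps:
s(M) = 2/3 - M/3 (s(M) = (M - 2)*(-1/3) = (-2 + M)*(-1/3) = 2/3 - M/3)
p(W, Z) = 1 (p(W, Z) = 3 - 1*2 = 3 - 2 = 1)
p(s(1), 4)*45586 = 1*45586 = 45586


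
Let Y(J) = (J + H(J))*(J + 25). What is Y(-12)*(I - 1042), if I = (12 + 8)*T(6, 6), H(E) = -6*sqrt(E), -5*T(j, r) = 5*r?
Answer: 181272 + 181272*I*sqrt(3) ≈ 1.8127e+5 + 3.1397e+5*I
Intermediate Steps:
T(j, r) = -r
I = -120 (I = (12 + 8)*(-1*6) = 20*(-6) = -120)
Y(J) = (25 + J)*(J - 6*sqrt(J)) (Y(J) = (J - 6*sqrt(J))*(J + 25) = (J - 6*sqrt(J))*(25 + J) = (25 + J)*(J - 6*sqrt(J)))
Y(-12)*(I - 1042) = ((-12)**2 - 300*I*sqrt(3) - (-144)*I*sqrt(3) + 25*(-12))*(-120 - 1042) = (144 - 300*I*sqrt(3) - (-144)*I*sqrt(3) - 300)*(-1162) = (144 - 300*I*sqrt(3) + 144*I*sqrt(3) - 300)*(-1162) = (-156 - 156*I*sqrt(3))*(-1162) = 181272 + 181272*I*sqrt(3)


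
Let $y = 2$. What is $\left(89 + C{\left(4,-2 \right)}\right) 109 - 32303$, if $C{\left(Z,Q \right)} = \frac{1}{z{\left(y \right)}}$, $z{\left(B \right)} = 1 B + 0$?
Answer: $- \frac{45095}{2} \approx -22548.0$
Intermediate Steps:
$z{\left(B \right)} = B$ ($z{\left(B \right)} = B + 0 = B$)
$C{\left(Z,Q \right)} = \frac{1}{2}$
$\left(89 + C{\left(4,-2 \right)}\right) 109 - 32303 = \left(89 + \frac{1}{2}\right) 109 - 32303 = \frac{179}{2} \cdot 109 - 32303 = \frac{19511}{2} - 32303 = - \frac{45095}{2}$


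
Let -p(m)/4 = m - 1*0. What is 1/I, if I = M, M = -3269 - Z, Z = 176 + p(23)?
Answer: -1/3353 ≈ -0.00029824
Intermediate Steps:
p(m) = -4*m (p(m) = -4*(m - 1*0) = -4*(m + 0) = -4*m)
Z = 84 (Z = 176 - 4*23 = 176 - 92 = 84)
M = -3353 (M = -3269 - 1*84 = -3269 - 84 = -3353)
I = -3353
1/I = 1/(-3353) = -1/3353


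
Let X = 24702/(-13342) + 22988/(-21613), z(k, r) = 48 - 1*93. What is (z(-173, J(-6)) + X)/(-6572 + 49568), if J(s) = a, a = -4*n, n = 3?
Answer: -3454204823/3099588583854 ≈ -0.0011144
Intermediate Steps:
a = -12 (a = -4*3 = -12)
J(s) = -12
z(k, r) = -45 (z(k, r) = 48 - 93 = -45)
X = -420295111/144180323 (X = 24702*(-1/13342) + 22988*(-1/21613) = -12351/6671 - 22988/21613 = -420295111/144180323 ≈ -2.9151)
(z(-173, J(-6)) + X)/(-6572 + 49568) = (-45 - 420295111/144180323)/(-6572 + 49568) = -6908409646/144180323/42996 = -6908409646/144180323*1/42996 = -3454204823/3099588583854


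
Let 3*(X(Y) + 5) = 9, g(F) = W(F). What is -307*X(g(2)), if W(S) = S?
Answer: 614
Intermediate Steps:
g(F) = F
X(Y) = -2 (X(Y) = -5 + (⅓)*9 = -5 + 3 = -2)
-307*X(g(2)) = -307*(-2) = 614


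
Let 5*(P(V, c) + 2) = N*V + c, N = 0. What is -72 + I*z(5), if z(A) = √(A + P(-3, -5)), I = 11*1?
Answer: -72 + 11*√2 ≈ -56.444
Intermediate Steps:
I = 11
P(V, c) = -2 + c/5 (P(V, c) = -2 + (0*V + c)/5 = -2 + (0 + c)/5 = -2 + c/5)
z(A) = √(-3 + A) (z(A) = √(A + (-2 + (⅕)*(-5))) = √(A + (-2 - 1)) = √(A - 3) = √(-3 + A))
-72 + I*z(5) = -72 + 11*√(-3 + 5) = -72 + 11*√2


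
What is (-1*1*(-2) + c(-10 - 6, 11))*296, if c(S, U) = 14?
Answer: 4736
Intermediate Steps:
(-1*1*(-2) + c(-10 - 6, 11))*296 = (-1*1*(-2) + 14)*296 = (-1*(-2) + 14)*296 = (2 + 14)*296 = 16*296 = 4736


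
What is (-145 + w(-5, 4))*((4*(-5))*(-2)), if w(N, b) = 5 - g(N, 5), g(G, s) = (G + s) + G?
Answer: -5400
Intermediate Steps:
g(G, s) = s + 2*G
w(N, b) = -2*N (w(N, b) = 5 - (5 + 2*N) = 5 + (-5 - 2*N) = -2*N)
(-145 + w(-5, 4))*((4*(-5))*(-2)) = (-145 - 2*(-5))*((4*(-5))*(-2)) = (-145 + 10)*(-20*(-2)) = -135*40 = -5400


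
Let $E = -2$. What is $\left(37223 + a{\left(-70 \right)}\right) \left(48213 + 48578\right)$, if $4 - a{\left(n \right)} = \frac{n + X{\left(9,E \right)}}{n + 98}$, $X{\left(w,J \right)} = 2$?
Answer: $\frac{25224315346}{7} \approx 3.6035 \cdot 10^{9}$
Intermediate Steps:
$a{\left(n \right)} = 4 - \frac{2 + n}{98 + n}$ ($a{\left(n \right)} = 4 - \frac{n + 2}{n + 98} = 4 - \frac{2 + n}{98 + n}$)
$\left(37223 + a{\left(-70 \right)}\right) \left(48213 + 48578\right) = \left(37223 + \frac{3 \left(130 - 70\right)}{98 - 70}\right) \left(48213 + 48578\right) = \left(37223 + 3 \cdot \frac{1}{28} \cdot 60\right) 96791 = \left(37223 + \frac{45}{7}\right) 96791 = \frac{260606}{7} \cdot 96791 = \frac{25224315346}{7}$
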